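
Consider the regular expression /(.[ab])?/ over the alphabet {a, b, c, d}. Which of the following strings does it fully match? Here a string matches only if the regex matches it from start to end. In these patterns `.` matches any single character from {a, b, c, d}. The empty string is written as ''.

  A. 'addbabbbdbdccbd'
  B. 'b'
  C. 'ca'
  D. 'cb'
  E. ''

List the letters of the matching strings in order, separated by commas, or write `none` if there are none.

A → no match
B → no match
C → match
D → match
E → match

C, D, E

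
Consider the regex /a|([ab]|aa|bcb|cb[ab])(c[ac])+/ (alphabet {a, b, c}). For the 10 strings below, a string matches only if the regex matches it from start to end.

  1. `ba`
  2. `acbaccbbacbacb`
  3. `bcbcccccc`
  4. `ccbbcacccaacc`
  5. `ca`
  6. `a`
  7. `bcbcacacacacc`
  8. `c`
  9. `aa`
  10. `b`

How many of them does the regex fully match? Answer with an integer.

1 → no match
2 → no match
3 → match
4 → no match
5 → no match
6 → match
7 → match
8 → no match
9 → no match
10 → no match
Total matched: 3

3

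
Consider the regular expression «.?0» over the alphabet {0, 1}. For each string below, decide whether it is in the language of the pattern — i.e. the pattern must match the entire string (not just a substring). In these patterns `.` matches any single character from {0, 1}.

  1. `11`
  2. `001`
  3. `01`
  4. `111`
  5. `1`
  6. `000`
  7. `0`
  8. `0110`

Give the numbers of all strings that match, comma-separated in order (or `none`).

7

1 → no match — must end with `0`
2 → no match — must end with `0`
3 → no match — must end with `0`
4 → no match — must end with `0`
5 → no match — must end with `0`
6 → no match
7 → match
8 → no match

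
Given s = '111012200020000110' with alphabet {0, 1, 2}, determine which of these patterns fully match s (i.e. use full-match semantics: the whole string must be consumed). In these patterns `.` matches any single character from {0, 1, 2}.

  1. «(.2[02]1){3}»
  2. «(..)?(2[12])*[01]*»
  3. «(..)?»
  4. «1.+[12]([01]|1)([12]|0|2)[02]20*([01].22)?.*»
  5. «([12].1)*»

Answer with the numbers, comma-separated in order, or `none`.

1 → no match — must end with '1'
2 → no match
3 → no match
4 → match
5 → no match

4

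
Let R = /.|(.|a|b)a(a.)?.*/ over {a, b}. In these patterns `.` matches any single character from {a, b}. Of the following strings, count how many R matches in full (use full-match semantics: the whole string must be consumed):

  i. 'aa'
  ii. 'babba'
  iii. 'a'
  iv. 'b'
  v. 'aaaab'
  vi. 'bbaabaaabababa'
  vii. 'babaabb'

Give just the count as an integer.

6

i → match
ii → match
iii → match
iv → match
v → match
vi → no match
vii → match
Total matched: 6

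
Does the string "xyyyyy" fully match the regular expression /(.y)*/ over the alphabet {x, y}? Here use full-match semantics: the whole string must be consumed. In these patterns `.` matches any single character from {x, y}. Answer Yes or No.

Yes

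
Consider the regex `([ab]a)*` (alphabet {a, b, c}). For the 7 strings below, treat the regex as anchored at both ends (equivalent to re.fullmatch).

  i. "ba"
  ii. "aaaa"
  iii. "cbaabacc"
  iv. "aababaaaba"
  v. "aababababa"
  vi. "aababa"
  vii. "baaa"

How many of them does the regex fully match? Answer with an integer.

6

i → match
ii → match
iii → no match
iv → match
v → match
vi → match
vii → match
Total matched: 6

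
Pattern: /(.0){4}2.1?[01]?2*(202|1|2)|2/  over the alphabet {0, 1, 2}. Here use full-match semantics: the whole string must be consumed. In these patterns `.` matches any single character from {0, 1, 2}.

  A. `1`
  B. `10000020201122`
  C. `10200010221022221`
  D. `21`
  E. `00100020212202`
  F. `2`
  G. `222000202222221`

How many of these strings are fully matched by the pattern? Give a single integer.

4

A → no match
B → match
C → match
D → no match
E → match
F → match
G → no match
Total matched: 4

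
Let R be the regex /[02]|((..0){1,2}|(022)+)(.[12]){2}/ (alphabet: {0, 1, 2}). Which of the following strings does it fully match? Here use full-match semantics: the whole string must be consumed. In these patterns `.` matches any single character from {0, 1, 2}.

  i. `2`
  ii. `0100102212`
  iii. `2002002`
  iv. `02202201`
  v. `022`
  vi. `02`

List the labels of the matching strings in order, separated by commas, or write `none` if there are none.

i → match
ii → match
iii → no match
iv → no match
v → no match
vi → no match

i, ii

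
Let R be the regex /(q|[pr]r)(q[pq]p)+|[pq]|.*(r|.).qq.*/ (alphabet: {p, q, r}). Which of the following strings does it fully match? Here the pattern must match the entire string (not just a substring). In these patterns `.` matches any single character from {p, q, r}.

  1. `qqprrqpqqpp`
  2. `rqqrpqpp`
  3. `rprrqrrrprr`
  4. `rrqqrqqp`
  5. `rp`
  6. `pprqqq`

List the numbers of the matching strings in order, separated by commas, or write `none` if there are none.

1 → match
2 → no match
3 → no match
4 → match
5 → no match
6 → match

1, 4, 6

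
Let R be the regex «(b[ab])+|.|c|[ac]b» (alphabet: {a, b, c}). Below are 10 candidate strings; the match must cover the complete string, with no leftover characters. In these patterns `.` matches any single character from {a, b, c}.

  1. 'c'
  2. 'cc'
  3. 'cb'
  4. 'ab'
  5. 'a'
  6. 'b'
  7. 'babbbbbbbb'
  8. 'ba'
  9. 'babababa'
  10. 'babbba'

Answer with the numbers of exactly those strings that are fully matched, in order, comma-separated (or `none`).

1. 'c' → match
2. 'cc' → no match
3. 'cb' → match
4. 'ab' → match
5. 'a' → match
6. 'b' → match
7. 'babbbbbbbb' → match
8. 'ba' → match
9. 'babababa' → match
10. 'babbba' → match

1, 3, 4, 5, 6, 7, 8, 9, 10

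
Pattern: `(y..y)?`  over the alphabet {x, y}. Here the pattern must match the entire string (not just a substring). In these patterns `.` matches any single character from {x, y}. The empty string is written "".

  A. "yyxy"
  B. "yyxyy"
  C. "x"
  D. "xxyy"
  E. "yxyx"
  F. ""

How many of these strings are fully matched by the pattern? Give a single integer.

2

A. "yyxy" → match
B. "yyxyy" → no match
C. "x" → no match
D. "xxyy" → no match
E. "yxyx" → no match
F. "" → match
Total matched: 2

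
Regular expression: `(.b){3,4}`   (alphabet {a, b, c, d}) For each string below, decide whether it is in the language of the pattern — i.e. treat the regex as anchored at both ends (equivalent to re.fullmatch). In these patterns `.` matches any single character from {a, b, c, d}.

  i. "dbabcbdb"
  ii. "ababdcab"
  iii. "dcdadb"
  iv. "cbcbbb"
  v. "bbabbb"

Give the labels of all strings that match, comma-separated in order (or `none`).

i, iv, v

i → match
ii → no match
iii → no match
iv → match
v → match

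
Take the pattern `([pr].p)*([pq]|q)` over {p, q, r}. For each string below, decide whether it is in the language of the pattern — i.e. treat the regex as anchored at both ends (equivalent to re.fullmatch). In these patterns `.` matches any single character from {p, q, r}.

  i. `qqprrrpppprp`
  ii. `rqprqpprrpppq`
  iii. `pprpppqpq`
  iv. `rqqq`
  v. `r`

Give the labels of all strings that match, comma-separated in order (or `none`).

i → no match
ii → no match
iii → no match
iv → no match
v → no match

none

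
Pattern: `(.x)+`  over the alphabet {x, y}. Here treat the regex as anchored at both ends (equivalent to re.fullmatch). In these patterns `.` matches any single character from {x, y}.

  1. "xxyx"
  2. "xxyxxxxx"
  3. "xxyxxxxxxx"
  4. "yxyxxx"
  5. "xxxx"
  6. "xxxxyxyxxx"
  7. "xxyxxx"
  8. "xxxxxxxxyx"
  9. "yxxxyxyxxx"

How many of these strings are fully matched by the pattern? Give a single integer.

1 → match
2 → match
3 → match
4 → match
5 → match
6 → match
7 → match
8 → match
9 → match
Total matched: 9

9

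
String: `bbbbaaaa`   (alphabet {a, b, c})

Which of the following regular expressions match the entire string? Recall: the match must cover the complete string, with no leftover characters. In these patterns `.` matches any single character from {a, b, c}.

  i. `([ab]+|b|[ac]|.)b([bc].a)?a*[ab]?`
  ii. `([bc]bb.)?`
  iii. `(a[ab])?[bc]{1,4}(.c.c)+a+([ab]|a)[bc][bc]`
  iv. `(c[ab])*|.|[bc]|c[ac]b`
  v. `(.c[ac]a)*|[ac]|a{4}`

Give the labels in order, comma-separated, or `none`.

i → match
ii → no match
iii → no match
iv → no match
v → no match

i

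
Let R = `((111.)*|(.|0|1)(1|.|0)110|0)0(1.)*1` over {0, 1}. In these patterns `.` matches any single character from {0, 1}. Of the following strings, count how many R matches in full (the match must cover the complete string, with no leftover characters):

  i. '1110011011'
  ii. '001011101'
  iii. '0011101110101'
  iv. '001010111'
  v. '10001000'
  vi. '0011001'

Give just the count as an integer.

i. '1110011011' → no match
ii. '001011101' → match
iii → match
iv. '001010111' → match
v. '10001000' → no match — must end with '1'
vi. '0011001' → match
Total matched: 4

4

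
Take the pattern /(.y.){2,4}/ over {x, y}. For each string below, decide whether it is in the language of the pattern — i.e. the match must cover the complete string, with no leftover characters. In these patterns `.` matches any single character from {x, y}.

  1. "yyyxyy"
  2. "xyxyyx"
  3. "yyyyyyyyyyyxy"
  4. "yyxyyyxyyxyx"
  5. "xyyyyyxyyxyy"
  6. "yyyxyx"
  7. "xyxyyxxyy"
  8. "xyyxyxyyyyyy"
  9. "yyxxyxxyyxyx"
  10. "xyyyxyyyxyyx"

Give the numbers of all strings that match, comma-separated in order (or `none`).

1, 2, 4, 5, 6, 7, 8, 9

1. "yyyxyy" → match
2. "xyxyyx" → match
3 → no match
4. "yyxyyyxyyxyx" → match
5. "xyyyyyxyyxyy" → match
6. "yyyxyx" → match
7. "xyxyyxxyy" → match
8. "xyyxyxyyyyyy" → match
9. "yyxxyxxyyxyx" → match
10. "xyyyxyyyxyyx" → no match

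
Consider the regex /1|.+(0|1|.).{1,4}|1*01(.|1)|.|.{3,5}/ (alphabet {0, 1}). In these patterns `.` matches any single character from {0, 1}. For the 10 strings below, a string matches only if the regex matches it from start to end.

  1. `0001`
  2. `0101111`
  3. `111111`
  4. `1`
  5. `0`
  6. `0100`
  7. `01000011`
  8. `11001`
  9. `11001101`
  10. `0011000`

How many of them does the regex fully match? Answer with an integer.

10

1. `0001` → match
2. `0101111` → match
3. `111111` → match
4. `1` → match
5. `0` → match
6. `0100` → match
7. `01000011` → match
8. `11001` → match
9. `11001101` → match
10. `0011000` → match
Total matched: 10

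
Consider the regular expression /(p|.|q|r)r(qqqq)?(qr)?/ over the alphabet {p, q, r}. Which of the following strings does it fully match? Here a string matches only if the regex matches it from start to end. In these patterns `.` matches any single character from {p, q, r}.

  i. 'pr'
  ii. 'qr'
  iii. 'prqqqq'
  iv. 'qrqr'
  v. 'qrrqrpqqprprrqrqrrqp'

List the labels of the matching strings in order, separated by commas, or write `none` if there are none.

i. 'pr' → match
ii. 'qr' → match
iii. 'prqqqq' → match
iv. 'qrqr' → match
v → no match

i, ii, iii, iv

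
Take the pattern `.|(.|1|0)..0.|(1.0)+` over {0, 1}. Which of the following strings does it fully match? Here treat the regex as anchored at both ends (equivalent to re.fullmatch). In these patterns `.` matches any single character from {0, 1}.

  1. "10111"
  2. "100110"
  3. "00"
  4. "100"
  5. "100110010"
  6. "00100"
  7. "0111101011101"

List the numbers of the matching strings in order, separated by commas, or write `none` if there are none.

1 → no match
2 → match
3 → no match
4 → match
5 → no match
6 → match
7 → no match

2, 4, 6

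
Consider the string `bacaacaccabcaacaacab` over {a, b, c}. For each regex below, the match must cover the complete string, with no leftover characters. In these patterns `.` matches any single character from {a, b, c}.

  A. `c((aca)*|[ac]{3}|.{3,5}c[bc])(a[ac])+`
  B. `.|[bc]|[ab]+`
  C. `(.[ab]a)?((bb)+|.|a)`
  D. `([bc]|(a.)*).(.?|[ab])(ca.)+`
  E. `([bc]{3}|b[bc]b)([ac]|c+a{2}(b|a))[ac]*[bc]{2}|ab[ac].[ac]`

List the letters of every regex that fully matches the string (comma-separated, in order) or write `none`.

D

A → no match — must start with `c`
B → no match
C → no match
D → match
E → no match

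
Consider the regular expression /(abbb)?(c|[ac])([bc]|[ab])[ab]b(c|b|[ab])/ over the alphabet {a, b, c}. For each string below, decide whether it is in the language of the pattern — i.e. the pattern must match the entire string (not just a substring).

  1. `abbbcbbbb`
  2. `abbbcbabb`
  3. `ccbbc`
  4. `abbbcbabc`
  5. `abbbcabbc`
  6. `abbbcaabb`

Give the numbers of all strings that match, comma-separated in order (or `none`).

1, 2, 3, 4, 5, 6

1. `abbbcbbbb` → match
2. `abbbcbabb` → match
3. `ccbbc` → match
4. `abbbcbabc` → match
5. `abbbcabbc` → match
6. `abbbcaabb` → match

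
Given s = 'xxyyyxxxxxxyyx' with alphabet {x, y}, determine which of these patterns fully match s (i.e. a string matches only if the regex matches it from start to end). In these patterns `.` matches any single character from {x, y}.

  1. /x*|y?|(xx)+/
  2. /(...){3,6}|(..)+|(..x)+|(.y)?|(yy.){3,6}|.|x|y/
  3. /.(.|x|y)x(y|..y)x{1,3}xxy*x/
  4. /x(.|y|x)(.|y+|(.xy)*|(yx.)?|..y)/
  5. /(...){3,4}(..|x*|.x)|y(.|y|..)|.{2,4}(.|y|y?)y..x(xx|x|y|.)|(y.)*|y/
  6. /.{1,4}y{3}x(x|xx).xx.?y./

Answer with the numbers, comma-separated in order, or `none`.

1 → no match
2 → match
3 → no match
4 → no match
5 → match
6 → match

2, 5, 6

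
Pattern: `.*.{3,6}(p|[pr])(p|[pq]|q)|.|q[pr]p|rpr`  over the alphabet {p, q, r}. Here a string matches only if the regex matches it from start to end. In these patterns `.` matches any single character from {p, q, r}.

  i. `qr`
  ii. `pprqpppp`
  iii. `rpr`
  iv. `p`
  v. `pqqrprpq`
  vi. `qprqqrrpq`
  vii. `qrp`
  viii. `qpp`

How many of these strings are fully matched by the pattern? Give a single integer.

i → no match
ii → match
iii → match
iv → match
v → match
vi → match
vii → match
viii → match
Total matched: 7

7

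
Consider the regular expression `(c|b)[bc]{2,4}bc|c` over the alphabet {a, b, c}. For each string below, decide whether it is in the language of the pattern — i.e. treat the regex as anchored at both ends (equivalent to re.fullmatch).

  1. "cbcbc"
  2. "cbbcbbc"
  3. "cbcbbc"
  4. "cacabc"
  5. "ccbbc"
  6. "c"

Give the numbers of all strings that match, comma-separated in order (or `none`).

1, 2, 3, 5, 6

1 → match
2 → match
3 → match
4 → no match
5 → match
6 → match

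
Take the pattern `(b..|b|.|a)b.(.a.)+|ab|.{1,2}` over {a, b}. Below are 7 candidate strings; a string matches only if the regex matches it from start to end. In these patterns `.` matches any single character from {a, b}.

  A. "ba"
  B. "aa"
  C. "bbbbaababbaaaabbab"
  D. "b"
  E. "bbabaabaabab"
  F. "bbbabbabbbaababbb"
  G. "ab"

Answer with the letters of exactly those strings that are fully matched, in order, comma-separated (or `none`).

A. "ba" → match
B. "aa" → match
C → match
D. "b" → match
E. "bbabaabaabab" → match
F → no match
G. "ab" → match

A, B, C, D, E, G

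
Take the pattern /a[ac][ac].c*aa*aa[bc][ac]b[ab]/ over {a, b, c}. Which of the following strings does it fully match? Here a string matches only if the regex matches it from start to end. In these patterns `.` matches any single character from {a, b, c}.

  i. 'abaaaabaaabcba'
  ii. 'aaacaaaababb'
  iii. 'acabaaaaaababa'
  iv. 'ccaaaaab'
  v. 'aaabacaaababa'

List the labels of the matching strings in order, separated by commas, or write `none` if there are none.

ii, iii

i → no match
ii. 'aaacaaaababb' → match
iii → match
iv. 'ccaaaaab' → no match — must start with 'a'
v → no match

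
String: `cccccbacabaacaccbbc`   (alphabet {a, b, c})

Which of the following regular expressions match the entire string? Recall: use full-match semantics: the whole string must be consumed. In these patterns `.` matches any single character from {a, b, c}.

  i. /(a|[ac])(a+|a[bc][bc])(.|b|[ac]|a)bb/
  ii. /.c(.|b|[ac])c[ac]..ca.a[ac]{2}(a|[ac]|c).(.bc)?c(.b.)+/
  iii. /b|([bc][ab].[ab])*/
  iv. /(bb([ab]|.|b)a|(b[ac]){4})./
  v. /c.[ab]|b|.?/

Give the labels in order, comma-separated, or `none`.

i → no match — must end with `bb`
ii → match
iii → no match
iv → no match
v → no match

ii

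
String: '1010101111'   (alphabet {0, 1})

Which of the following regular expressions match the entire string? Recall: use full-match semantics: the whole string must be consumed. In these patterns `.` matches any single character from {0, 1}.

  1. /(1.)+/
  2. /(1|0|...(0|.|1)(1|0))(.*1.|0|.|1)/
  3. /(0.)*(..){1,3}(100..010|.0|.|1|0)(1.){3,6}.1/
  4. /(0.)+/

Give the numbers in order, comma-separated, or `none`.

1 → match
2 → match
3 → no match
4 → no match — must start with '0'

1, 2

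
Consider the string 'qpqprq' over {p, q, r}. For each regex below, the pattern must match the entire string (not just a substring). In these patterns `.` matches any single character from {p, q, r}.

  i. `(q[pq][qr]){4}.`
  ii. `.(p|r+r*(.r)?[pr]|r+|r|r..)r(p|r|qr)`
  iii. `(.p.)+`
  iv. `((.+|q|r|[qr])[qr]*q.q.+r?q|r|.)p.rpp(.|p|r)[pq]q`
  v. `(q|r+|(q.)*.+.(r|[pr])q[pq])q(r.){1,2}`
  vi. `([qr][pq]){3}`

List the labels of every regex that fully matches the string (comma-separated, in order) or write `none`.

vi

i → no match
ii → no match
iii → no match
iv → no match
v → no match
vi → match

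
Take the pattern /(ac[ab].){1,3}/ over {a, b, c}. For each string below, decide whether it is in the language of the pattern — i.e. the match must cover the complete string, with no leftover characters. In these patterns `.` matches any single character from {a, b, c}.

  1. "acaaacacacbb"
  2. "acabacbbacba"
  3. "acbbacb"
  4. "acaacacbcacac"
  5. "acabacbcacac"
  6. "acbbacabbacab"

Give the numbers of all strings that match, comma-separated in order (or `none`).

1 → match
2 → match
3 → no match
4 → no match
5 → match
6 → no match

1, 2, 5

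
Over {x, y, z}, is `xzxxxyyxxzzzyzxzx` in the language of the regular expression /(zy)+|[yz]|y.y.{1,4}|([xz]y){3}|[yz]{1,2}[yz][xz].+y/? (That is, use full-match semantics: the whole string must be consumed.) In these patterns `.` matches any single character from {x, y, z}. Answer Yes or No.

No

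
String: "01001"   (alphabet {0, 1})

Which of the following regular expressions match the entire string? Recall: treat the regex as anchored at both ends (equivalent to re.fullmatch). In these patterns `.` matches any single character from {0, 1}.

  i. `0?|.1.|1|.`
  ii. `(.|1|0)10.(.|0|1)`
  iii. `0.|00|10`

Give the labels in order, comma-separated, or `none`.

i → no match
ii → match
iii → no match

ii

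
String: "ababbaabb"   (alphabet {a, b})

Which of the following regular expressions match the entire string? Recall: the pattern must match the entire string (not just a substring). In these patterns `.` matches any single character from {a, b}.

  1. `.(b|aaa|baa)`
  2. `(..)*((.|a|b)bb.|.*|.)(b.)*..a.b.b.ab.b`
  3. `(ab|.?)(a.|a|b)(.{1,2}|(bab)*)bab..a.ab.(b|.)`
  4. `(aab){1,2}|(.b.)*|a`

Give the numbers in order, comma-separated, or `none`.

4

1 → no match
2 → no match
3 → no match
4 → match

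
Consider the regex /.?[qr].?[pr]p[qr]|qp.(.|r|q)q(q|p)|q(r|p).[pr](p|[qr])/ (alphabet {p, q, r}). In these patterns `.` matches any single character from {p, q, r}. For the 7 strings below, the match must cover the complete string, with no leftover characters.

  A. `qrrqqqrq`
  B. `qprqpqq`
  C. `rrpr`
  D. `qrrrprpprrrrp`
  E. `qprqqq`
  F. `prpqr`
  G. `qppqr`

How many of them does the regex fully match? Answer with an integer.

A → no match
B → no match
C → match
D → no match
E → match
F → no match
G → no match
Total matched: 2

2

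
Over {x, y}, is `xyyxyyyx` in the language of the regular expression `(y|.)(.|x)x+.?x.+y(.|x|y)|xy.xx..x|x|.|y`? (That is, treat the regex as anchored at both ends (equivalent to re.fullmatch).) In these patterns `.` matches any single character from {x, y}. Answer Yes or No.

No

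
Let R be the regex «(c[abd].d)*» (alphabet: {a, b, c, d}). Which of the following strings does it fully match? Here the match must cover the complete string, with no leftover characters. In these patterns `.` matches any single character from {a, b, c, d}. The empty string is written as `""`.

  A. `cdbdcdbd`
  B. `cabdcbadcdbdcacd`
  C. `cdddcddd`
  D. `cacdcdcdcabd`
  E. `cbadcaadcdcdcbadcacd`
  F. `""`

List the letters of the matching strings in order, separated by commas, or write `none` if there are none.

A, B, C, D, E, F

A → match
B → match
C → match
D → match
E → match
F → match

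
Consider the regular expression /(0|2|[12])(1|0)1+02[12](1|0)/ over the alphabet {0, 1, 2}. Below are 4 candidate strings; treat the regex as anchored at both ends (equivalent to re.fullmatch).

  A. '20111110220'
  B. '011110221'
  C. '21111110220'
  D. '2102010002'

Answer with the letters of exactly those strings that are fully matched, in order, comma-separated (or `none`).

A, B, C

A → match
B → match
C → match
D → no match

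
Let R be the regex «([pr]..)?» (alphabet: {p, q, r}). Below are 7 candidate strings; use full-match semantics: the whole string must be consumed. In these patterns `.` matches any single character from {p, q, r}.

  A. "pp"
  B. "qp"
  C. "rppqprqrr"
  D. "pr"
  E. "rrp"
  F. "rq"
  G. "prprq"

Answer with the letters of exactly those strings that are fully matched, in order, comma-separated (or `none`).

E

A. "pp" → no match
B. "qp" → no match
C. "rppqprqrr" → no match
D. "pr" → no match
E. "rrp" → match
F. "rq" → no match
G. "prprq" → no match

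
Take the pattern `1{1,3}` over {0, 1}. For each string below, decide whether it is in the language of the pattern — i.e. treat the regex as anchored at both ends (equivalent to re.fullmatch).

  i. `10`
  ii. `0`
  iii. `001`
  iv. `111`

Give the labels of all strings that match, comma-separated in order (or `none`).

iv

i → no match — must end with `1`
ii → no match — must start with `1`
iii → no match — must start with `1`
iv → match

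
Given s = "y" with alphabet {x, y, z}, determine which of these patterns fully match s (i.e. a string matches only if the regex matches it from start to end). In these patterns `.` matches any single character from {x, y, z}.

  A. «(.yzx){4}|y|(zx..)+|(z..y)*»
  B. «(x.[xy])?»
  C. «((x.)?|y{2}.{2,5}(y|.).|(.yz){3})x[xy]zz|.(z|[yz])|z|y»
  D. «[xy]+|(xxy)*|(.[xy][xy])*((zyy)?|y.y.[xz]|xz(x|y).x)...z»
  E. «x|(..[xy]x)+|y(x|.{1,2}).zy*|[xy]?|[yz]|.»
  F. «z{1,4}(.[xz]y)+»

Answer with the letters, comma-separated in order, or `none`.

A → match
B → no match
C → match
D → match
E → match
F → no match — must start with "z"

A, C, D, E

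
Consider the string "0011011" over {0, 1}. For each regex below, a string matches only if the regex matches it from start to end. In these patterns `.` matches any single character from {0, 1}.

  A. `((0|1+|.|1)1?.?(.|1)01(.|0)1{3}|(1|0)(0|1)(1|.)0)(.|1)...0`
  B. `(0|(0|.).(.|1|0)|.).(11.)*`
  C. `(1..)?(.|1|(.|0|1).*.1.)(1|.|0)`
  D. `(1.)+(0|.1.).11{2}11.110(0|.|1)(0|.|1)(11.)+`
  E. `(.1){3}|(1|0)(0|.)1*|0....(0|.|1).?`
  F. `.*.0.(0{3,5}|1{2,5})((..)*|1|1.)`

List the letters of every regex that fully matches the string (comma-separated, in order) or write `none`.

E

A → no match — must end with "0"
B → no match
C → no match
D → no match — must start with "1"
E → match
F → no match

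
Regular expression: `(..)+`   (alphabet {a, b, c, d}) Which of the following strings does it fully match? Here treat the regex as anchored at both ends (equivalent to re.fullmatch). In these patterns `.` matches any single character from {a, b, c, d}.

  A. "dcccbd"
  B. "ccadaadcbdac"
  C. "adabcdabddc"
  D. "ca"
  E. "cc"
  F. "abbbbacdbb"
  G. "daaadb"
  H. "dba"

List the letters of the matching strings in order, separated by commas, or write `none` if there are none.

A → match
B → match
C → no match
D → match
E → match
F → match
G → match
H → no match

A, B, D, E, F, G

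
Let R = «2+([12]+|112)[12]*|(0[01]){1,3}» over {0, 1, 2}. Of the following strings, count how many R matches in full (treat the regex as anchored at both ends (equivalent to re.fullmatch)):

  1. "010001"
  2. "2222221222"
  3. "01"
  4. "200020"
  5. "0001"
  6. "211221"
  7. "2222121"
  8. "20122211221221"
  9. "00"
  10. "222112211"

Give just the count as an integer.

1 → match
2 → match
3 → match
4 → no match
5 → match
6 → match
7 → match
8 → no match
9 → match
10 → match
Total matched: 8

8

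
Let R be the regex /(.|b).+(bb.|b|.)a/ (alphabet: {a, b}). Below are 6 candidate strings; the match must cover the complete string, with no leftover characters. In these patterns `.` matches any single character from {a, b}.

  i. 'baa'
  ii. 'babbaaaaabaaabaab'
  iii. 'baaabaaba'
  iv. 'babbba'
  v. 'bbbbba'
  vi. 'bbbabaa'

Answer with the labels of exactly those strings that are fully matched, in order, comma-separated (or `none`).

iii, iv, v, vi

i → no match
ii → no match — must end with 'a'
iii → match
iv → match
v → match
vi → match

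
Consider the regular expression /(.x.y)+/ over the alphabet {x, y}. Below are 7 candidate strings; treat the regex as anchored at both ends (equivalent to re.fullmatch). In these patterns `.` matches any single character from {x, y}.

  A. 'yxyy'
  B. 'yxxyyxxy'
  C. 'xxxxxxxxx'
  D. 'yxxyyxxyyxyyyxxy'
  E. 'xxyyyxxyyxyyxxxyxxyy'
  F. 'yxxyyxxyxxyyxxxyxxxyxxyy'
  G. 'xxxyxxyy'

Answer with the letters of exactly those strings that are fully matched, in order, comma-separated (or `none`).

A → match
B → match
C → no match — must end with 'y'
D → match
E → match
F → match
G → match

A, B, D, E, F, G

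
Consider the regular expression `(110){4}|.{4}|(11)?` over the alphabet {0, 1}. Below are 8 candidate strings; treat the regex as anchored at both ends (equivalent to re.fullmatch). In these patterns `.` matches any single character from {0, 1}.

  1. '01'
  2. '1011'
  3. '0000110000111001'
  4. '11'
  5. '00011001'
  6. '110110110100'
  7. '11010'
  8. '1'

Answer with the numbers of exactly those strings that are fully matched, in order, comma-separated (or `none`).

1. '01' → no match
2. '1011' → match
3 → no match
4. '11' → match
5. '00011001' → no match
6. '110110110100' → no match
7. '11010' → no match
8. '1' → no match

2, 4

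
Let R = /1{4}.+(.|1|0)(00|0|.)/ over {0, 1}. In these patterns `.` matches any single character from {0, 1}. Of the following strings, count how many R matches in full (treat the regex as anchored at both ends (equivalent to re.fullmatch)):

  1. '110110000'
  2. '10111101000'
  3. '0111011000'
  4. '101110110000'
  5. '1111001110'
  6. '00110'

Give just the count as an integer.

1

1 → no match
2 → no match
3 → no match — must start with '1'
4 → no match
5 → match
6 → no match — must start with '1'
Total matched: 1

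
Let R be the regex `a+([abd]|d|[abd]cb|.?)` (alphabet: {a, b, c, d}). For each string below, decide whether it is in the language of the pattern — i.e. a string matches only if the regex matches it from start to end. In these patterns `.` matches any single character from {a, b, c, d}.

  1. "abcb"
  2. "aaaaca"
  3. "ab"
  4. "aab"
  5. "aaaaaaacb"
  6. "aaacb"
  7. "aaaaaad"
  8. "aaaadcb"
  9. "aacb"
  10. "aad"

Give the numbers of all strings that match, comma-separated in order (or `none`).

1, 3, 4, 5, 6, 7, 8, 9, 10

1. "abcb" → match
2. "aaaaca" → no match
3. "ab" → match
4. "aab" → match
5. "aaaaaaacb" → match
6. "aaacb" → match
7. "aaaaaad" → match
8. "aaaadcb" → match
9. "aacb" → match
10. "aad" → match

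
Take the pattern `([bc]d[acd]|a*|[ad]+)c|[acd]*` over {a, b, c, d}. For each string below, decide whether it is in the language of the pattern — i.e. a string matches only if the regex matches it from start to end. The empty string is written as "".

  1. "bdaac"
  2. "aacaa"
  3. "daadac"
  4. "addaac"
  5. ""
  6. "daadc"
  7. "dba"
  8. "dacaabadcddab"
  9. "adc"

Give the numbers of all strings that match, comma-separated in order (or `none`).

2, 3, 4, 5, 6, 9

1 → no match
2 → match
3 → match
4 → match
5 → match
6 → match
7 → no match
8 → no match
9 → match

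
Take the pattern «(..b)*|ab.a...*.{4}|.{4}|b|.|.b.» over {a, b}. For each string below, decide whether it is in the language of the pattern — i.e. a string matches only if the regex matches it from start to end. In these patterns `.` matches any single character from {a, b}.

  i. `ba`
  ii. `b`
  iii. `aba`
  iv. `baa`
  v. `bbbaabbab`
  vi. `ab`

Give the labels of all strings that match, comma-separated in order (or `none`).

ii, iii, v

i → no match
ii → match
iii → match
iv → no match
v → match
vi → no match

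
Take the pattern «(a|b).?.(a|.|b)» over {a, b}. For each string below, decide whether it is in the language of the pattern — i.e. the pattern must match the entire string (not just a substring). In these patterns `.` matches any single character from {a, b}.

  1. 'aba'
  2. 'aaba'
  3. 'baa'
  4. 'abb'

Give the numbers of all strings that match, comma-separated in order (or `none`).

1. 'aba' → match
2. 'aaba' → match
3. 'baa' → match
4. 'abb' → match

1, 2, 3, 4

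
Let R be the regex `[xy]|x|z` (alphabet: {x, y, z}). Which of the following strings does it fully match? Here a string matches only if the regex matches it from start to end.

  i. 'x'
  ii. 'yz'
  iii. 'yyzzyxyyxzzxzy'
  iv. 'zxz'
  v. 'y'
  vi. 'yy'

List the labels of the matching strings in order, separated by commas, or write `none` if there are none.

i → match
ii → no match
iii → no match
iv → no match
v → match
vi → no match

i, v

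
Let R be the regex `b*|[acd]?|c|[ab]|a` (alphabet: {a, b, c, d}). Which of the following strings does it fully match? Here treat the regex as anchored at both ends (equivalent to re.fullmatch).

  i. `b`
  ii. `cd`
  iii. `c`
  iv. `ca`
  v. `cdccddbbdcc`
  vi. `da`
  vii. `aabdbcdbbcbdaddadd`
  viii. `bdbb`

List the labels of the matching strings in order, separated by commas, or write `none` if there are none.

i, iii

i → match
ii → no match
iii → match
iv → no match
v → no match
vi → no match
vii → no match
viii → no match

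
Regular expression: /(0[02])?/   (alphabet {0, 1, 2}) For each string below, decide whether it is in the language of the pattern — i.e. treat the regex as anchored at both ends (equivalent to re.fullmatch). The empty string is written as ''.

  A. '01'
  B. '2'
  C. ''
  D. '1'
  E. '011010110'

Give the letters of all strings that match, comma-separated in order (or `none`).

C

A → no match
B → no match
C → match
D → no match
E → no match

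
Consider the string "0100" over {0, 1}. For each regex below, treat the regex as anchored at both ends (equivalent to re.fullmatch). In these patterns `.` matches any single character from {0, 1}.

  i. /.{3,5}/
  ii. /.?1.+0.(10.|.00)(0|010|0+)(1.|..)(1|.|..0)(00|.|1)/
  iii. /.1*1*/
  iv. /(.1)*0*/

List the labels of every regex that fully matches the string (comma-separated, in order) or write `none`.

i → match
ii → no match
iii → no match
iv → match

i, iv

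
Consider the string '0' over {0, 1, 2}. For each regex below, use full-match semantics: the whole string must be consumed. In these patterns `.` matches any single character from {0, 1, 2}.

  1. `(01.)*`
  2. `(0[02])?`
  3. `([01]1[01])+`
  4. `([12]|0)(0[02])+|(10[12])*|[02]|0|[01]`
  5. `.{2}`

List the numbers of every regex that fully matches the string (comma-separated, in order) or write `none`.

1 → no match
2 → no match
3 → no match
4 → match
5 → no match

4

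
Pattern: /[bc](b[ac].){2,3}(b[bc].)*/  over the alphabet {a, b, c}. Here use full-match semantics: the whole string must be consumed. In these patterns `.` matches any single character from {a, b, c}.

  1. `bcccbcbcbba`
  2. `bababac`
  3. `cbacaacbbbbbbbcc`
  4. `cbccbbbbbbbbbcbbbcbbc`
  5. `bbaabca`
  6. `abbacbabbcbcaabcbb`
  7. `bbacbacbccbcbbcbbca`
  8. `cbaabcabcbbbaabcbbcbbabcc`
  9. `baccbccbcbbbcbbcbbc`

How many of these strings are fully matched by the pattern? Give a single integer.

2

1. `bcccbcbcbba` → no match
2. `bababac` → no match
3 → no match
4 → no match
5. `bbaabca` → match
6 → no match
7 → match
8 → no match
9 → no match
Total matched: 2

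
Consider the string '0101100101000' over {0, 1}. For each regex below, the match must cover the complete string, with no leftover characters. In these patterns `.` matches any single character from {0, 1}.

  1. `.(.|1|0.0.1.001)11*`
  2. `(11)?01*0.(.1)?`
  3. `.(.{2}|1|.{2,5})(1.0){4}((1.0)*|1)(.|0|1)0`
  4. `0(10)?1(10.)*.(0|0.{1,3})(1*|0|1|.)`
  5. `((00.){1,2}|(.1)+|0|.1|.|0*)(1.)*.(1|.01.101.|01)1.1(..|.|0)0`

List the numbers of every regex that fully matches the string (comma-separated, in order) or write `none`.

1 → no match
2 → no match
3 → no match
4 → match
5 → no match

4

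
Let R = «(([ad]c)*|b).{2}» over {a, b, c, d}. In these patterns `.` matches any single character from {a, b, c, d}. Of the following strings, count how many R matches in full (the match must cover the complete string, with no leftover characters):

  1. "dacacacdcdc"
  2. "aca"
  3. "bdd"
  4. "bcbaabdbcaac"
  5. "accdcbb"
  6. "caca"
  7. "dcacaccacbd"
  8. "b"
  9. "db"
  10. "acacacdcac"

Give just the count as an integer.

1 → no match
2 → no match
3 → match
4 → no match
5 → no match
6 → no match
7 → no match
8 → no match
9 → match
10 → match
Total matched: 3

3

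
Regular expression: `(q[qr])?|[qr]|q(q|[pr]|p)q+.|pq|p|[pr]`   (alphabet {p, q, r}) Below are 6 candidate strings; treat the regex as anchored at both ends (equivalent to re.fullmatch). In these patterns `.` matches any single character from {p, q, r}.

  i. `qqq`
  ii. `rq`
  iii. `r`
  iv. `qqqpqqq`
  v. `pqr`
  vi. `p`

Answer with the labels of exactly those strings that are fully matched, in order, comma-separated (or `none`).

i. `qqq` → no match
ii. `rq` → no match
iii. `r` → match
iv. `qqqpqqq` → no match
v. `pqr` → no match
vi. `p` → match

iii, vi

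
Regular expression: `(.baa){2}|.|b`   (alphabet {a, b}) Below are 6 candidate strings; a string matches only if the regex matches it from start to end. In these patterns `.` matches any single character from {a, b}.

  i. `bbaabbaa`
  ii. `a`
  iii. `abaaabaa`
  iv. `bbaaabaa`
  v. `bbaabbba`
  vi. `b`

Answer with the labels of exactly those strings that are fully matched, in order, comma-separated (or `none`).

i → match
ii → match
iii → match
iv → match
v → no match
vi → match

i, ii, iii, iv, vi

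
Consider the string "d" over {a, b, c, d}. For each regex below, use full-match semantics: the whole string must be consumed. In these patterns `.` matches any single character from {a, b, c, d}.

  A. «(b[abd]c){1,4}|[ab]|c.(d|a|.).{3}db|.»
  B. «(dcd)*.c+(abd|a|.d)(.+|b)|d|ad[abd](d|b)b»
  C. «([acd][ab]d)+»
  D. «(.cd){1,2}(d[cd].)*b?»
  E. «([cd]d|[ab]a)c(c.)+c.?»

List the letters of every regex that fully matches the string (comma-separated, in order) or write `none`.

A, B

A → match
B → match
C → no match
D → no match
E → no match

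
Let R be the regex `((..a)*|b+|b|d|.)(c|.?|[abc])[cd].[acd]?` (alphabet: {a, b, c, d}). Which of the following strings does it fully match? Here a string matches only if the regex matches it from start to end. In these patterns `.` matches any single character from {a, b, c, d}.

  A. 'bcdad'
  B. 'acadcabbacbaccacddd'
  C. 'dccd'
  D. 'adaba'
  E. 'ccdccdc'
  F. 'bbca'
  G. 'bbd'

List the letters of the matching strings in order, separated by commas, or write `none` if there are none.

A → match
B → match
C → match
D → no match
E → no match
F → match
G → no match

A, B, C, F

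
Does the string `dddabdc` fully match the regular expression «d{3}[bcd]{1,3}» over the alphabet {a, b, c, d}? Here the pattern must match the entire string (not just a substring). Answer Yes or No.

No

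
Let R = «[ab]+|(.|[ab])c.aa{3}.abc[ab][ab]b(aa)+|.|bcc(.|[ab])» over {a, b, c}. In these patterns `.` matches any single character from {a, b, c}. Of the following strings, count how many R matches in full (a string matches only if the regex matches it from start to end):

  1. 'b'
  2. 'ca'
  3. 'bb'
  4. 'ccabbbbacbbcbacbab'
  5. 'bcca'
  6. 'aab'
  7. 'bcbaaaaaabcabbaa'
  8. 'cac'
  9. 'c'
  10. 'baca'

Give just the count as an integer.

1 → match
2 → no match
3 → match
4 → no match
5 → match
6 → match
7 → match
8 → no match
9 → match
10 → no match
Total matched: 6

6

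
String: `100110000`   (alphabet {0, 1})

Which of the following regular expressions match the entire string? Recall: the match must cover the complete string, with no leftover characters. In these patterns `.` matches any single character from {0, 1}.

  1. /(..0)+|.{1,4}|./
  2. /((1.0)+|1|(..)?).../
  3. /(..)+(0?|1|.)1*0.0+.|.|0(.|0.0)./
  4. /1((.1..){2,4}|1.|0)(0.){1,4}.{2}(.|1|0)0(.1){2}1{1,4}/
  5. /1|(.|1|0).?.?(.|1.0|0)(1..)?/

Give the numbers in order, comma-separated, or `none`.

1 → match
2 → match
3 → match
4 → no match — must end with `1`
5 → no match

1, 2, 3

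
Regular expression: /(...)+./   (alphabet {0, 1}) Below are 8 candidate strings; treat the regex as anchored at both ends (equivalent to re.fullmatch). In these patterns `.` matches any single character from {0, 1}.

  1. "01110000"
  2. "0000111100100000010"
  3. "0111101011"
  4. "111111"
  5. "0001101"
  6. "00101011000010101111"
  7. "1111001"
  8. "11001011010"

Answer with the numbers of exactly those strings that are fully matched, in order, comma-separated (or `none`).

2, 3, 5, 7

1 → no match
2 → match
3 → match
4 → no match
5 → match
6 → no match
7 → match
8 → no match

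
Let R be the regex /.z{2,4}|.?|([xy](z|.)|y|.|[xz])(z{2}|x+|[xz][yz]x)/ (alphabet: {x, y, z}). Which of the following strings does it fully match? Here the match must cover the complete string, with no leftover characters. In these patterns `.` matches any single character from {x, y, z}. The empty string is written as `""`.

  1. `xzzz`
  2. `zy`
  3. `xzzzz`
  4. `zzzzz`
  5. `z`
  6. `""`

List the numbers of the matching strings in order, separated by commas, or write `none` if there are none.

1, 3, 4, 5, 6

1 → match
2 → no match
3 → match
4 → match
5 → match
6 → match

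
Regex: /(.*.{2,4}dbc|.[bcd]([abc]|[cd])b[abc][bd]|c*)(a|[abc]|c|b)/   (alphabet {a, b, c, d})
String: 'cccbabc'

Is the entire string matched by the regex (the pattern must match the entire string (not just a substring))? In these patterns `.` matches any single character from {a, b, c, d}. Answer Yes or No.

Yes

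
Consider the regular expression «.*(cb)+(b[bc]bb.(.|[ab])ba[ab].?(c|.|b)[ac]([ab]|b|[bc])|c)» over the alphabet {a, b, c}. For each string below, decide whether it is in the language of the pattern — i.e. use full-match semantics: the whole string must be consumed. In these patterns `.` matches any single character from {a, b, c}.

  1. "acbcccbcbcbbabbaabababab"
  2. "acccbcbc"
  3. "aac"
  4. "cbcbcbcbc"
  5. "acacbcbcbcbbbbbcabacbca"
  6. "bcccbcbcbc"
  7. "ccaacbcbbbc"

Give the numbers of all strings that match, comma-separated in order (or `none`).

2, 4, 6

1 → no match
2 → match
3 → no match
4 → match
5 → no match
6 → match
7 → no match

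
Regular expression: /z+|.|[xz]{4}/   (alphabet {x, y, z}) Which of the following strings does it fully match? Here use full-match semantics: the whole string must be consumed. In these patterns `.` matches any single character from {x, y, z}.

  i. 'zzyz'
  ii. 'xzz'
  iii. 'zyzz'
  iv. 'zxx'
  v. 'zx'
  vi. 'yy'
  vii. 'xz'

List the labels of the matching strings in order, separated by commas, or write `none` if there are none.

none

i. 'zzyz' → no match
ii. 'xzz' → no match
iii. 'zyzz' → no match
iv. 'zxx' → no match
v. 'zx' → no match
vi. 'yy' → no match
vii. 'xz' → no match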